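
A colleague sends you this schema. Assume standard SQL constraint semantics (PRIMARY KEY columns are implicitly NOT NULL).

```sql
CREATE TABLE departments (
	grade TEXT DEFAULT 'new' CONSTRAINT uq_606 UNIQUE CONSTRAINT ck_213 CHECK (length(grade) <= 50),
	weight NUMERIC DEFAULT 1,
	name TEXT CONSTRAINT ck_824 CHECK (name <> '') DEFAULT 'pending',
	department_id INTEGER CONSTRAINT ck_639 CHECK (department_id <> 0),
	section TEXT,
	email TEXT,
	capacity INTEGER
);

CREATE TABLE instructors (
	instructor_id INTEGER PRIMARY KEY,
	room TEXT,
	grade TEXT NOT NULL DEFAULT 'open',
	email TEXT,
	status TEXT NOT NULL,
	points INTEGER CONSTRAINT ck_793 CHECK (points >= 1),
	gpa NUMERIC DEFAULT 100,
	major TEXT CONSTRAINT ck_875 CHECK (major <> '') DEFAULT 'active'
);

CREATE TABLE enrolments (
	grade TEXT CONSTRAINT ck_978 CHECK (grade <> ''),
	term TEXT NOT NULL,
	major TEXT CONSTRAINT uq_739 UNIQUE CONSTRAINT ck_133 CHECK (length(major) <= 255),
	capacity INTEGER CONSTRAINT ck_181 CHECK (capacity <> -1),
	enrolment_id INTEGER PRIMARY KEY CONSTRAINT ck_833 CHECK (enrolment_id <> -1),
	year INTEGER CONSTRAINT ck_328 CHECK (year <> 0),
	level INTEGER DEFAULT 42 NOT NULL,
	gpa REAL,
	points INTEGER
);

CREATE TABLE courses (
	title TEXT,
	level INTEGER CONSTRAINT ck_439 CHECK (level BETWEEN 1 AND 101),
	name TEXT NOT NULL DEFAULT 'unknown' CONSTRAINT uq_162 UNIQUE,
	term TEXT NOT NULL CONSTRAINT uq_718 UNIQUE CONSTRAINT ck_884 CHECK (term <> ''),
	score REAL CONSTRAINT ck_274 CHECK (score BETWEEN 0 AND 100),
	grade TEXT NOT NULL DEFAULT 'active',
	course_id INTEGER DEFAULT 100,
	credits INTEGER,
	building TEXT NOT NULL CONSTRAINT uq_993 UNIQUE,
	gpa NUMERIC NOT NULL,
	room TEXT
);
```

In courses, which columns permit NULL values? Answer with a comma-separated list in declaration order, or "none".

- title: no NOT NULL constraint applies → nullable.
- level: CHECK does not forbid NULL (a CHECK constraint passes when its expression is NULL) → nullable.
- name: declared NOT NULL → not nullable.
- term: declared NOT NULL → not nullable.
- score: CHECK does not forbid NULL (a CHECK constraint passes when its expression is NULL) → nullable.
- grade: declared NOT NULL → not nullable.
- course_id: DEFAULT only fills an omitted column; an explicit NULL is still allowed → nullable.
- credits: no NOT NULL constraint applies → nullable.
- building: declared NOT NULL → not nullable.
- gpa: declared NOT NULL → not nullable.
- room: no NOT NULL constraint applies → nullable.

title, level, score, course_id, credits, room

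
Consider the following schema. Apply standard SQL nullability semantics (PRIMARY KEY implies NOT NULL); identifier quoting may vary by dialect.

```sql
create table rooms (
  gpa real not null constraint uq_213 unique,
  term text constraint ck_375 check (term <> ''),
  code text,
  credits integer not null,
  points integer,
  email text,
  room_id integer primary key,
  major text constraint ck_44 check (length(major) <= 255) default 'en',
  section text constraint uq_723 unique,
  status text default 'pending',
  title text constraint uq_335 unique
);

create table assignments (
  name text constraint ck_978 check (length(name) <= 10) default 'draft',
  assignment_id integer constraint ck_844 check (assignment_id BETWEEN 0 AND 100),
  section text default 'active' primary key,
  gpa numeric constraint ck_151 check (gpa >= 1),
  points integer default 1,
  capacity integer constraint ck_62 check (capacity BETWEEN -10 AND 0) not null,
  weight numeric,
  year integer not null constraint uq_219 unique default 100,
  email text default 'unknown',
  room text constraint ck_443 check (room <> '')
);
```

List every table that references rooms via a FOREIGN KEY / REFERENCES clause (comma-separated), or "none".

No REFERENCES clause anywhere in the schema names rooms.

none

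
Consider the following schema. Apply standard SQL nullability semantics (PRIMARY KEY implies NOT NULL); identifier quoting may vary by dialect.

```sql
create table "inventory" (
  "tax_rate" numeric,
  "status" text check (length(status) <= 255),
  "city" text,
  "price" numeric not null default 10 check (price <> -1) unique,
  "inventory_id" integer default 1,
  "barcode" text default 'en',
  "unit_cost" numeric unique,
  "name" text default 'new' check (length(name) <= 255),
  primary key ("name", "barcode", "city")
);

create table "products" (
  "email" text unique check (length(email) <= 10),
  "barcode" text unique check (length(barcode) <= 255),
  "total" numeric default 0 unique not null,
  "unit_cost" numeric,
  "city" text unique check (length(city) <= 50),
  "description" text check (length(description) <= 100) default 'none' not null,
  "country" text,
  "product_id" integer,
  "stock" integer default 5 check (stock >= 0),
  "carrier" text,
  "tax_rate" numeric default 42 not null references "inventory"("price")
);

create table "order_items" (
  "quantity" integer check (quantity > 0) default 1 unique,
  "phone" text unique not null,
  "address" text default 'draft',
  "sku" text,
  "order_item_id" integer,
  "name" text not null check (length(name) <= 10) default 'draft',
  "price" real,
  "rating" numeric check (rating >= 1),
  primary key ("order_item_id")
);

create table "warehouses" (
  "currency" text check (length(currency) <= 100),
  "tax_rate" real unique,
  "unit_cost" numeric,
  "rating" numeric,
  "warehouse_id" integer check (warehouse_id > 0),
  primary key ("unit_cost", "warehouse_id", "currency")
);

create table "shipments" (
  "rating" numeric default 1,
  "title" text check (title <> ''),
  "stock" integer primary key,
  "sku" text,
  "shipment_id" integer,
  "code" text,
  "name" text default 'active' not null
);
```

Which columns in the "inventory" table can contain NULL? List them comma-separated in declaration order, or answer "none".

- tax_rate: no NOT NULL constraint applies → nullable.
- status: CHECK does not forbid NULL (a CHECK constraint passes when its expression is NULL) → nullable.
- city: part of the PRIMARY KEY, which implies NOT NULL → not nullable.
- price: declared NOT NULL → not nullable.
- inventory_id: DEFAULT only fills an omitted column; an explicit NULL is still allowed → nullable.
- barcode: part of the PRIMARY KEY, which implies NOT NULL → not nullable.
- unit_cost: UNIQUE does not imply NOT NULL → nullable.
- name: part of the PRIMARY KEY, which implies NOT NULL → not nullable.

tax_rate, status, inventory_id, unit_cost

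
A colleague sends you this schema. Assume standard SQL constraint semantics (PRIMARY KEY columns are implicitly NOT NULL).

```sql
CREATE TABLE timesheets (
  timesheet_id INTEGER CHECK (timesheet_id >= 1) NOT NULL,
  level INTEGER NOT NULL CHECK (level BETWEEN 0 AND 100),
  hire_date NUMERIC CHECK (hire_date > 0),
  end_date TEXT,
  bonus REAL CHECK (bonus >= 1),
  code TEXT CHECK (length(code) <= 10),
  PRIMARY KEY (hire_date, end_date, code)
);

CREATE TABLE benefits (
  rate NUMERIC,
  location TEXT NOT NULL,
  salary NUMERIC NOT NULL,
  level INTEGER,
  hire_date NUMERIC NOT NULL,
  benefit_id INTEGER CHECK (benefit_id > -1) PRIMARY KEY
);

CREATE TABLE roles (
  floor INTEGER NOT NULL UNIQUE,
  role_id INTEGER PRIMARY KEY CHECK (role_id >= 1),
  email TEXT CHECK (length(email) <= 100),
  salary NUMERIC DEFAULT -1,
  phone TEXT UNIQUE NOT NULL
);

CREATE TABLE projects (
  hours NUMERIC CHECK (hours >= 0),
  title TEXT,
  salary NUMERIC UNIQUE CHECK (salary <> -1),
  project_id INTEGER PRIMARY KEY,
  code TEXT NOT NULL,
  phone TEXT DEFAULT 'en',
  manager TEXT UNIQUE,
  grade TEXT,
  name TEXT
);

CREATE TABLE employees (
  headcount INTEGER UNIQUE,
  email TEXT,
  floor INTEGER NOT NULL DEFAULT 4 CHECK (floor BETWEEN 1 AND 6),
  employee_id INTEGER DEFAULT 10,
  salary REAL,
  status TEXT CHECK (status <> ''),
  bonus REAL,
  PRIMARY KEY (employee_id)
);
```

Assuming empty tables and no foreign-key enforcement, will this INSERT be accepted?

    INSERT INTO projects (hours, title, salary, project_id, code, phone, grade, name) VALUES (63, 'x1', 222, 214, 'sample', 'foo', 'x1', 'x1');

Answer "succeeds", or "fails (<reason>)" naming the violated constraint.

succeeds

NOT NULL columns: code is supplied; project_id is supplied.
CHECK constraints: 63 satisfies (hours >= 0); 222 satisfies (salary <> -1).
No constraint is violated.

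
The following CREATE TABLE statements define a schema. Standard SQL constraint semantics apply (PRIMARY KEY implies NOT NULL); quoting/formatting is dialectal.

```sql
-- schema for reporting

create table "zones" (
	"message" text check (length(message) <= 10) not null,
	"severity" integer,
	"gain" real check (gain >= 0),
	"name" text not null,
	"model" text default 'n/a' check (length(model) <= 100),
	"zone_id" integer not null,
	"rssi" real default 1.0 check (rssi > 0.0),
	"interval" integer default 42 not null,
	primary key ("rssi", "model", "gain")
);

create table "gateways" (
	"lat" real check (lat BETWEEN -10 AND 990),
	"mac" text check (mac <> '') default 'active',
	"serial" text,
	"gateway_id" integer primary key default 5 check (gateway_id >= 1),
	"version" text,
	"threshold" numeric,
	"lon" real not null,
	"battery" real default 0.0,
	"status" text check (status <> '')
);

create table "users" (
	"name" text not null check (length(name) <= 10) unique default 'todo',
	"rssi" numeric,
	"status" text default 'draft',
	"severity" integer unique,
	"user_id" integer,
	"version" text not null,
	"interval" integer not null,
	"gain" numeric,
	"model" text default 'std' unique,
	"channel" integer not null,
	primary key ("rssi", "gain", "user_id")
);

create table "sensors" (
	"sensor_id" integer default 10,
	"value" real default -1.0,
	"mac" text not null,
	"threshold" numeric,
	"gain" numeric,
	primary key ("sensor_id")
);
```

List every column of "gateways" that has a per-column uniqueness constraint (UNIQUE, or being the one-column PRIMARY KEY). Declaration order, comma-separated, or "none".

- lat: no UNIQUE or single-column PK constraint.
- mac: no UNIQUE or single-column PK constraint.
- serial: no UNIQUE or single-column PK constraint.
- gateway_id: single-column PRIMARY KEY → unique.
- version: no UNIQUE or single-column PK constraint.
- threshold: no UNIQUE or single-column PK constraint.
- lon: no UNIQUE or single-column PK constraint.
- battery: no UNIQUE or single-column PK constraint.
- status: no UNIQUE or single-column PK constraint.

gateway_id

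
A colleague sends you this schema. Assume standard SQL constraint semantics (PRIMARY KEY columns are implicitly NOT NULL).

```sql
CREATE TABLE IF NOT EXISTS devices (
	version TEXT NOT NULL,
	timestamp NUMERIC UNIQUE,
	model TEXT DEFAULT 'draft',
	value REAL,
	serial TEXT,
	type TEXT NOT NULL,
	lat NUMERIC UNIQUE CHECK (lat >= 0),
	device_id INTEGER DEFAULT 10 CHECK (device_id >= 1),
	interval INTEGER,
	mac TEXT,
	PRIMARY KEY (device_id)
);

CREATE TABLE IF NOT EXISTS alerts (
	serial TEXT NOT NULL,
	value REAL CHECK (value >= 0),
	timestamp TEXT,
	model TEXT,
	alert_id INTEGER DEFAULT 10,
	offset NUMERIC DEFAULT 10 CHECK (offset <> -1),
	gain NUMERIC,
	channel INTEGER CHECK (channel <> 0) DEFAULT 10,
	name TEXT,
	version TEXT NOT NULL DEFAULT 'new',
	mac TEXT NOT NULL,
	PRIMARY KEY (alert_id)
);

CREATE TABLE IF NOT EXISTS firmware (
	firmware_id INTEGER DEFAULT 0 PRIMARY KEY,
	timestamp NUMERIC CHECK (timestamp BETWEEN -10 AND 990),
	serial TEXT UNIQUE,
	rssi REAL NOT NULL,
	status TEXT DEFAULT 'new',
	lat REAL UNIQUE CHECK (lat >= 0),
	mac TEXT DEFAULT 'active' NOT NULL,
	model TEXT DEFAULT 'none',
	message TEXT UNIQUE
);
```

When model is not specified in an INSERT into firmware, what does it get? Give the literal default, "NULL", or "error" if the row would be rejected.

model has an explicit DEFAULT 'none'.
When the column is omitted from an INSERT, that default is used.

'none'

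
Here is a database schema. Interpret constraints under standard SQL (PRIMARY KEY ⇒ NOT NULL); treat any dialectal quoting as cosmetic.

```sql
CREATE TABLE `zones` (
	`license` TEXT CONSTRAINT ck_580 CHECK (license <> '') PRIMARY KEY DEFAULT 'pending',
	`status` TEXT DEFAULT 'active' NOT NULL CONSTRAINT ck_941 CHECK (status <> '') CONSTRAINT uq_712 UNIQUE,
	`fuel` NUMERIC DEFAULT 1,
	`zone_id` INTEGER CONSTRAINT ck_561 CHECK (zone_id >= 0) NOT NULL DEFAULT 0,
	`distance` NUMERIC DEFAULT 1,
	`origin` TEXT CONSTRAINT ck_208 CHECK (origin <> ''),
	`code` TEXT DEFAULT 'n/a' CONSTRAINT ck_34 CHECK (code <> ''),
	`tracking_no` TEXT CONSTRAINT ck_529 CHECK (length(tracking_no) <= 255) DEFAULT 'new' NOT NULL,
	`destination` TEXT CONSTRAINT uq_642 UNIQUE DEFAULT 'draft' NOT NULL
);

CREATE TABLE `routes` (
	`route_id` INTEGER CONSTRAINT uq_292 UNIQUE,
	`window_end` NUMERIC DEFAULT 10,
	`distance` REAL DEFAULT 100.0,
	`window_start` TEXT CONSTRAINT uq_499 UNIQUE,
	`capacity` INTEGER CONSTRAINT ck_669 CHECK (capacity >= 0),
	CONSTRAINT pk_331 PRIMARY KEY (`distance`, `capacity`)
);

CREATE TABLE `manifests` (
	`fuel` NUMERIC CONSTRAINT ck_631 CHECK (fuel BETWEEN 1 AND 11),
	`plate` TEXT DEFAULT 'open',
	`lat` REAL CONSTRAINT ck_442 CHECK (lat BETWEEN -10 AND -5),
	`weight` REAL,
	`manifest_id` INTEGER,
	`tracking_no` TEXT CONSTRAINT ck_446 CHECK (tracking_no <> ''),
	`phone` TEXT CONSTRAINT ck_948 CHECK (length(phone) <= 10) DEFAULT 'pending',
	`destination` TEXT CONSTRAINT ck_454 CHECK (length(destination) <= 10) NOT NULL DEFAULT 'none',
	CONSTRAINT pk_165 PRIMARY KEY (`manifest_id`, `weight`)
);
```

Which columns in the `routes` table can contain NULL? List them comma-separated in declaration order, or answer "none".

- route_id: UNIQUE does not imply NOT NULL → nullable.
- window_end: DEFAULT only fills an omitted column; an explicit NULL is still allowed → nullable.
- distance: part of the PRIMARY KEY, which implies NOT NULL → not nullable.
- window_start: UNIQUE does not imply NOT NULL → nullable.
- capacity: part of the PRIMARY KEY, which implies NOT NULL → not nullable.

route_id, window_end, window_start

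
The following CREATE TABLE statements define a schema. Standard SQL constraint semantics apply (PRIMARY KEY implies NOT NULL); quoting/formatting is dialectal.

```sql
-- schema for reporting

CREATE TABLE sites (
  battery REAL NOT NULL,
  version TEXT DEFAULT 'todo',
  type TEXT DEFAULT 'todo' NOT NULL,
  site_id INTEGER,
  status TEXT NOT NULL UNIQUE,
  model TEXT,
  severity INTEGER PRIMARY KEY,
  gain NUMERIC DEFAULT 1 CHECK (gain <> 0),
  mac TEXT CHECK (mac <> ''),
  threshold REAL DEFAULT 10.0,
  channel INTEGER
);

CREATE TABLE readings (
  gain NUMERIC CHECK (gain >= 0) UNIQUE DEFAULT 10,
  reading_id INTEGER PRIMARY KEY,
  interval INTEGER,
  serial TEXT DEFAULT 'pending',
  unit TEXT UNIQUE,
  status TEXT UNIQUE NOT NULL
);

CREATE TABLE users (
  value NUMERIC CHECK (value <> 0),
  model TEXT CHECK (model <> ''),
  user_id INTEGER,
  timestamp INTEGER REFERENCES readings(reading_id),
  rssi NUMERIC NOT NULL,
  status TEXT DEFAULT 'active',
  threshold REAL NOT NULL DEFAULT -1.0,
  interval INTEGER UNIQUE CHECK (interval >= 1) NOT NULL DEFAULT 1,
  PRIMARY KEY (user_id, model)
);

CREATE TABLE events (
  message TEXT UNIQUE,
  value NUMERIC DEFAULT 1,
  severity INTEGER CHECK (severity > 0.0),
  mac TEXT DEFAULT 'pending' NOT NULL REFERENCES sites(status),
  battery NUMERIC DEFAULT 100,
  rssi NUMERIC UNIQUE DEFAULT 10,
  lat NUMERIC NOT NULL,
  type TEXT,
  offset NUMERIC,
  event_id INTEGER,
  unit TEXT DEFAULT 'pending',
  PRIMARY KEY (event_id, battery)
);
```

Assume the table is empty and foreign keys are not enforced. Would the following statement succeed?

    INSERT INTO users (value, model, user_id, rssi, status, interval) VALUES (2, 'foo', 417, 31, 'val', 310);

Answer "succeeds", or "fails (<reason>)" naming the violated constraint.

NOT NULL columns: interval is supplied; model is supplied; rssi is supplied; threshold defaults to -1.0; user_id is supplied.
CHECK constraints: 2 satisfies (value <> 0); 'foo' satisfies (model <> ''); 310 satisfies (interval >= 1).
No constraint is violated.

succeeds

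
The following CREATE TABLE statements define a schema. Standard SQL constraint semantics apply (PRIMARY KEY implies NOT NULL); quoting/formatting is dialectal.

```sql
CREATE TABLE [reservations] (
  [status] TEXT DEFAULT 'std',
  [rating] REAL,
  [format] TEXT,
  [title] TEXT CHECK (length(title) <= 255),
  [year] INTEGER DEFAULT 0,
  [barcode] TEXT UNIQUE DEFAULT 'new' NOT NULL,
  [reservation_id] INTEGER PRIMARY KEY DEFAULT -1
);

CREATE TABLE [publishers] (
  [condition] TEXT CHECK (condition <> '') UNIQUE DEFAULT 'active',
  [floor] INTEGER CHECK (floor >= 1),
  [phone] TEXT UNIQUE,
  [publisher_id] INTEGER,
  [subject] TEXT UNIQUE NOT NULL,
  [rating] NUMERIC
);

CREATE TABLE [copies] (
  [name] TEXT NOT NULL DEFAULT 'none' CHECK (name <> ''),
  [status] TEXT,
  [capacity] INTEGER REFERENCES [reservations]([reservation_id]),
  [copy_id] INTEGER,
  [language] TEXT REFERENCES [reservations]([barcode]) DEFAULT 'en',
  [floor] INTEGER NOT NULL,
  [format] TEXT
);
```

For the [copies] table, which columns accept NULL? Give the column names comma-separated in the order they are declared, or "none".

- name: declared NOT NULL → not nullable.
- status: no NOT NULL constraint applies → nullable.
- capacity: a foreign key column may be NULL unless separately constrained → nullable.
- copy_id: no NOT NULL constraint applies → nullable.
- language: a foreign key column may be NULL unless separately constrained → nullable.
- floor: declared NOT NULL → not nullable.
- format: no NOT NULL constraint applies → nullable.

status, capacity, copy_id, language, format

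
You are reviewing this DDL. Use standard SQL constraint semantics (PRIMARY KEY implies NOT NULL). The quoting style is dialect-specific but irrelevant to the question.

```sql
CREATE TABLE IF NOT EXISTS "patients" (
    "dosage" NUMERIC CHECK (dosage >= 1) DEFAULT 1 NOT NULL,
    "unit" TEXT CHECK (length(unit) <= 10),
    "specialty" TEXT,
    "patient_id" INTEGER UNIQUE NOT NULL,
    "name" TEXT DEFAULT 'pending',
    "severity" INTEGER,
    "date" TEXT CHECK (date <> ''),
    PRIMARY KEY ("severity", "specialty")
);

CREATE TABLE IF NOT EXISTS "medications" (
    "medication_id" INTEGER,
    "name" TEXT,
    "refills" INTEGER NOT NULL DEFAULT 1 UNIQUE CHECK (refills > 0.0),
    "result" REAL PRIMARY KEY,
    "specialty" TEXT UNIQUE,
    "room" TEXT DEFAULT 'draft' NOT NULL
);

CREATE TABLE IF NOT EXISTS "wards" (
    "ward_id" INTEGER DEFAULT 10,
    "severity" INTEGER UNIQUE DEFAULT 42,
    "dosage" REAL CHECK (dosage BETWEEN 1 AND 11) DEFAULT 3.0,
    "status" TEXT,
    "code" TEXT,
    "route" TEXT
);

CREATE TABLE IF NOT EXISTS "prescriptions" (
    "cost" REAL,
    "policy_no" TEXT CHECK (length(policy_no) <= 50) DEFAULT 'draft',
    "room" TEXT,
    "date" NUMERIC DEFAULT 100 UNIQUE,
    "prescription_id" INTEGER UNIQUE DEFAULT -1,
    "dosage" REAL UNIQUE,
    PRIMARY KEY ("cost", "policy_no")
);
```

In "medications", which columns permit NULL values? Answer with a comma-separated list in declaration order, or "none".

- medication_id: no NOT NULL constraint applies → nullable.
- name: no NOT NULL constraint applies → nullable.
- refills: declared NOT NULL → not nullable.
- result: part of the PRIMARY KEY, which implies NOT NULL → not nullable.
- specialty: UNIQUE does not imply NOT NULL → nullable.
- room: declared NOT NULL → not nullable.

medication_id, name, specialty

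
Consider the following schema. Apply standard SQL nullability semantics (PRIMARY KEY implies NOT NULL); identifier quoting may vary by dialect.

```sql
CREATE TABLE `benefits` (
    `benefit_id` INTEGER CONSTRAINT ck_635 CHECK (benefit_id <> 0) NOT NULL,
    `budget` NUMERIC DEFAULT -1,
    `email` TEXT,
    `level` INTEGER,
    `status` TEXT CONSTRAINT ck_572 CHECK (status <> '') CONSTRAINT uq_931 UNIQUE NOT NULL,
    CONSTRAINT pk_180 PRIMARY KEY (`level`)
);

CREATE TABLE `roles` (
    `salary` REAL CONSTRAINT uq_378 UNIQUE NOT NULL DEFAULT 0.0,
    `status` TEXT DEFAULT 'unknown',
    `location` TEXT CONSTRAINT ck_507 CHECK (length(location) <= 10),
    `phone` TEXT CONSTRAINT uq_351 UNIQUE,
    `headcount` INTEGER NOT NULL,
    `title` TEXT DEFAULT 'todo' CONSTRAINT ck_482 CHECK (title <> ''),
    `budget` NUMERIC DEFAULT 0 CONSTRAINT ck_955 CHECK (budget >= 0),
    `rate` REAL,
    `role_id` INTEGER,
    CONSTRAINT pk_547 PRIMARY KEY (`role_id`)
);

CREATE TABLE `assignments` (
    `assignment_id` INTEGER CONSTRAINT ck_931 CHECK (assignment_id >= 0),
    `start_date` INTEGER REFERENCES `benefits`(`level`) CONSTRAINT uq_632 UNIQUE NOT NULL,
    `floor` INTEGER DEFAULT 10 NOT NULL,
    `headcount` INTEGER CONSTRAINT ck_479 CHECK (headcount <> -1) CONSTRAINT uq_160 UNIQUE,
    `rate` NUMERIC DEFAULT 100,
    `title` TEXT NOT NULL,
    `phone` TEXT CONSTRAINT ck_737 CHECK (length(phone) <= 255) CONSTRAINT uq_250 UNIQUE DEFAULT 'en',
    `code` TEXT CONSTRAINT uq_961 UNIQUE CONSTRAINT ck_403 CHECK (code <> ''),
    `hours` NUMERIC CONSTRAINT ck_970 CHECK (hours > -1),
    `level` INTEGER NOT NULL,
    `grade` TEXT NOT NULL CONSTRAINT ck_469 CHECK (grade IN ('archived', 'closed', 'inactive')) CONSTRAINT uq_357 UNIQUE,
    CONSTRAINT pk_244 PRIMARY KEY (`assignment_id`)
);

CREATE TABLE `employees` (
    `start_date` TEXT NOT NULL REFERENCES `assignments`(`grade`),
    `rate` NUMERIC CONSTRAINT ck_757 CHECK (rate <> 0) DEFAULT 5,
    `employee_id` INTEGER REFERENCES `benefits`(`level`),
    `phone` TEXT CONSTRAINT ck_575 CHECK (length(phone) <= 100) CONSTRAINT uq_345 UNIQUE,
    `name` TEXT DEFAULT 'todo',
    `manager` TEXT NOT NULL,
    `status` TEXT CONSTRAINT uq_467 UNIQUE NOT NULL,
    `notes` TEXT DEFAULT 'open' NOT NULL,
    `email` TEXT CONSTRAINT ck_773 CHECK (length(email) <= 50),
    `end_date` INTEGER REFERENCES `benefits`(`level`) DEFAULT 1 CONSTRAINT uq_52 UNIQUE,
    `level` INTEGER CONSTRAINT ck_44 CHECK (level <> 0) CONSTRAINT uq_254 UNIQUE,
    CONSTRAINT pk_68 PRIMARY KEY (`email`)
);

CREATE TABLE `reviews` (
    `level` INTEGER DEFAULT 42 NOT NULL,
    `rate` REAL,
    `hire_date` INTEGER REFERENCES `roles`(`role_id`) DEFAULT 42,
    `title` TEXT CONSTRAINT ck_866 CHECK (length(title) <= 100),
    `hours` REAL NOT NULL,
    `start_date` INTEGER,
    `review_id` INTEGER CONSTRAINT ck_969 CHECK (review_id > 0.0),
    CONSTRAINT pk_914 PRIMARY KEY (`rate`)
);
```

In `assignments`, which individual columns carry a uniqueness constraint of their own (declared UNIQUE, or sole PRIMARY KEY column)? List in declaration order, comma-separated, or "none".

assignment_id, start_date, headcount, phone, code, grade

- assignment_id: single-column PRIMARY KEY → unique.
- start_date: declared UNIQUE → unique.
- floor: no UNIQUE or single-column PK constraint.
- headcount: declared UNIQUE → unique.
- rate: no UNIQUE or single-column PK constraint.
- title: no UNIQUE or single-column PK constraint.
- phone: declared UNIQUE → unique.
- code: declared UNIQUE → unique.
- hours: no UNIQUE or single-column PK constraint.
- level: no UNIQUE or single-column PK constraint.
- grade: declared UNIQUE → unique.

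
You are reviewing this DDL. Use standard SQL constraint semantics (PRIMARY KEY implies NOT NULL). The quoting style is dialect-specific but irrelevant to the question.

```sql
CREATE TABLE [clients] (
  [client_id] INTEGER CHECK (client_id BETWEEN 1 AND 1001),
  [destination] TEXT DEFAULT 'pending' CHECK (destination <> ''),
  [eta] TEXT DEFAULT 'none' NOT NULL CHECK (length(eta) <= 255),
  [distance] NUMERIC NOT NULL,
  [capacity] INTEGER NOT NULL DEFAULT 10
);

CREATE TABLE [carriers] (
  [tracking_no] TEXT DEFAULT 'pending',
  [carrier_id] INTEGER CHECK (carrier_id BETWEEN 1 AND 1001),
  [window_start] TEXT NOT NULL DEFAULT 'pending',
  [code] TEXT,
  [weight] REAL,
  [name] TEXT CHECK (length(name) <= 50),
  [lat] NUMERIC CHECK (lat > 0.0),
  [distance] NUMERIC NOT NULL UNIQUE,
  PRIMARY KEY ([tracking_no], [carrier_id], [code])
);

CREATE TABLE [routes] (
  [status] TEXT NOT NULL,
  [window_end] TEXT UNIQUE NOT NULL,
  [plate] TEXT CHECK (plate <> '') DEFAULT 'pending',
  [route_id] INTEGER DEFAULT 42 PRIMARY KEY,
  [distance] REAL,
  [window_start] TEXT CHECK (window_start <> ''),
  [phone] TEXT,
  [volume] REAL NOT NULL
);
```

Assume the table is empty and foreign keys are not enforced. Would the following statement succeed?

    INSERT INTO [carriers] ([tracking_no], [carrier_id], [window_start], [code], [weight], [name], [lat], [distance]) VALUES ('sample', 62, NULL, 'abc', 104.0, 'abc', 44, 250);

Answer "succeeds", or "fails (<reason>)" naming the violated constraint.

window_start is explicitly set to NULL, but window_start is declared NOT NULL.

fails (NOT NULL on window_start)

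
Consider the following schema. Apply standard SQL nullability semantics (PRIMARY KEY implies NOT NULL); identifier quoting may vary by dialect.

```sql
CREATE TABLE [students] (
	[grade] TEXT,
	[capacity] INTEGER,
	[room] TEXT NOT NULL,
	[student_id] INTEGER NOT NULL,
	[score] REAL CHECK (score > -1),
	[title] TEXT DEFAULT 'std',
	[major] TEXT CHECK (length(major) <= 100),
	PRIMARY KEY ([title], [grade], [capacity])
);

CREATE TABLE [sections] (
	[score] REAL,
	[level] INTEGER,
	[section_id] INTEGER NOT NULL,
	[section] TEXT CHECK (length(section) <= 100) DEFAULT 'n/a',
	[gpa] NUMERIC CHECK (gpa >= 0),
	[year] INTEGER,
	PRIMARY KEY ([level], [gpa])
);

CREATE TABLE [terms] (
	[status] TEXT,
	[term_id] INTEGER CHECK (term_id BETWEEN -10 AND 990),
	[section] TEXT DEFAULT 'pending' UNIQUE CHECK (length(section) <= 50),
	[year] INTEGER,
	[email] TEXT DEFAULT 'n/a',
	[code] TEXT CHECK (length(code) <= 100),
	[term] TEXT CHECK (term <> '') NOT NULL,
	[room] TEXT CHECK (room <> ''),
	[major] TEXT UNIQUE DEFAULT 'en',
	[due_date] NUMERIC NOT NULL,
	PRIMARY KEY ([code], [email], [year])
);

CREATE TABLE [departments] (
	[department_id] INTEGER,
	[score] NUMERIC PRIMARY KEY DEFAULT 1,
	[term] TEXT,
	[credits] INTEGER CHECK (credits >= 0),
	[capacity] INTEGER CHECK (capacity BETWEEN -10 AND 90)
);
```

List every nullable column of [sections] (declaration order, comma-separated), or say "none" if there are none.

- score: no NOT NULL constraint applies → nullable.
- level: part of the PRIMARY KEY, which implies NOT NULL → not nullable.
- section_id: declared NOT NULL → not nullable.
- section: CHECK does not forbid NULL (a CHECK constraint passes when its expression is NULL) → nullable.
- gpa: part of the PRIMARY KEY, which implies NOT NULL → not nullable.
- year: no NOT NULL constraint applies → nullable.

score, section, year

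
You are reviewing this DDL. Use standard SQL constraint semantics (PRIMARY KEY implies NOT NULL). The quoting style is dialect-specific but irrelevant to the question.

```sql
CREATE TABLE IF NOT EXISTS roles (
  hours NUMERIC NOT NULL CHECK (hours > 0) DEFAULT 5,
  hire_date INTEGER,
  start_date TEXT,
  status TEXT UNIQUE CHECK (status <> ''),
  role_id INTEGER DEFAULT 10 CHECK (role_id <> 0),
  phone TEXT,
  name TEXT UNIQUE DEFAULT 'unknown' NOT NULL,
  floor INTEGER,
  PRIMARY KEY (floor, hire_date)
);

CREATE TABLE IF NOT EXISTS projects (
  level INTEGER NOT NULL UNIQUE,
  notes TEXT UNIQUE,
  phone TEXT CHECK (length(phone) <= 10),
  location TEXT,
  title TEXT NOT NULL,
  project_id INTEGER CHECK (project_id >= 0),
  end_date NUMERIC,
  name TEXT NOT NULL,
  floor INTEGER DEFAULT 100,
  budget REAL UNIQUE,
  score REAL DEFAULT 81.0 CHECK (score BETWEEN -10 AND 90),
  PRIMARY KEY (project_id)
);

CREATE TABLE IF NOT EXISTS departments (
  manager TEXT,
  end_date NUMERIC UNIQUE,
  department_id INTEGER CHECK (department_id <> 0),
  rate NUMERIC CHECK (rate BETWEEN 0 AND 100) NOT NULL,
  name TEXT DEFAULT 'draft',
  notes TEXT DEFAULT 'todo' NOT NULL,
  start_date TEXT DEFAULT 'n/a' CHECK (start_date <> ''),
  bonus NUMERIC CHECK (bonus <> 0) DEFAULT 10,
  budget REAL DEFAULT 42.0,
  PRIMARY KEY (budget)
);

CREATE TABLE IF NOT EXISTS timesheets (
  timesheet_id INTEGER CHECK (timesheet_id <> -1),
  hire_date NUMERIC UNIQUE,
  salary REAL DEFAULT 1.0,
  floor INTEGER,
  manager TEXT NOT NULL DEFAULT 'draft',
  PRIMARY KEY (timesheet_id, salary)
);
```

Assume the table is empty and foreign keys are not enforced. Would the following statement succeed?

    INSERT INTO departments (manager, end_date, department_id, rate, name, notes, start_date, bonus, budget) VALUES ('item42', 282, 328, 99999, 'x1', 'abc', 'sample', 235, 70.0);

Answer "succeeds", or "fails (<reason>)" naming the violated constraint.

The value 99999 for rate violates CHECK (rate BETWEEN 0 AND 100).

fails (CHECK on rate)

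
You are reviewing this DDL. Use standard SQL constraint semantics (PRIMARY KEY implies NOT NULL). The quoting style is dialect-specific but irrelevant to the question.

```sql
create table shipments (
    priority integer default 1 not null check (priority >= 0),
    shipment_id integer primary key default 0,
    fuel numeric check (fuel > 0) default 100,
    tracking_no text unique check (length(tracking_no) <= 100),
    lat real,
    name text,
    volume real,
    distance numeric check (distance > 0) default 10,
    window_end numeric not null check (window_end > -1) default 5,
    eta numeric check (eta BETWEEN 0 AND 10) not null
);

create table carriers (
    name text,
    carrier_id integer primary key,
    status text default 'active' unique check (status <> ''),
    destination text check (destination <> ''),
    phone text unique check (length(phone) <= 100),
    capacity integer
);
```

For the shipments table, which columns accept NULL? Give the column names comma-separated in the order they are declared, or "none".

- priority: declared NOT NULL → not nullable.
- shipment_id: part of the PRIMARY KEY, which implies NOT NULL → not nullable.
- fuel: CHECK does not forbid NULL (a CHECK constraint passes when its expression is NULL) → nullable.
- tracking_no: CHECK does not forbid NULL (a CHECK constraint passes when its expression is NULL) → nullable.
- lat: no NOT NULL constraint applies → nullable.
- name: no NOT NULL constraint applies → nullable.
- volume: no NOT NULL constraint applies → nullable.
- distance: CHECK does not forbid NULL (a CHECK constraint passes when its expression is NULL) → nullable.
- window_end: declared NOT NULL → not nullable.
- eta: declared NOT NULL → not nullable.

fuel, tracking_no, lat, name, volume, distance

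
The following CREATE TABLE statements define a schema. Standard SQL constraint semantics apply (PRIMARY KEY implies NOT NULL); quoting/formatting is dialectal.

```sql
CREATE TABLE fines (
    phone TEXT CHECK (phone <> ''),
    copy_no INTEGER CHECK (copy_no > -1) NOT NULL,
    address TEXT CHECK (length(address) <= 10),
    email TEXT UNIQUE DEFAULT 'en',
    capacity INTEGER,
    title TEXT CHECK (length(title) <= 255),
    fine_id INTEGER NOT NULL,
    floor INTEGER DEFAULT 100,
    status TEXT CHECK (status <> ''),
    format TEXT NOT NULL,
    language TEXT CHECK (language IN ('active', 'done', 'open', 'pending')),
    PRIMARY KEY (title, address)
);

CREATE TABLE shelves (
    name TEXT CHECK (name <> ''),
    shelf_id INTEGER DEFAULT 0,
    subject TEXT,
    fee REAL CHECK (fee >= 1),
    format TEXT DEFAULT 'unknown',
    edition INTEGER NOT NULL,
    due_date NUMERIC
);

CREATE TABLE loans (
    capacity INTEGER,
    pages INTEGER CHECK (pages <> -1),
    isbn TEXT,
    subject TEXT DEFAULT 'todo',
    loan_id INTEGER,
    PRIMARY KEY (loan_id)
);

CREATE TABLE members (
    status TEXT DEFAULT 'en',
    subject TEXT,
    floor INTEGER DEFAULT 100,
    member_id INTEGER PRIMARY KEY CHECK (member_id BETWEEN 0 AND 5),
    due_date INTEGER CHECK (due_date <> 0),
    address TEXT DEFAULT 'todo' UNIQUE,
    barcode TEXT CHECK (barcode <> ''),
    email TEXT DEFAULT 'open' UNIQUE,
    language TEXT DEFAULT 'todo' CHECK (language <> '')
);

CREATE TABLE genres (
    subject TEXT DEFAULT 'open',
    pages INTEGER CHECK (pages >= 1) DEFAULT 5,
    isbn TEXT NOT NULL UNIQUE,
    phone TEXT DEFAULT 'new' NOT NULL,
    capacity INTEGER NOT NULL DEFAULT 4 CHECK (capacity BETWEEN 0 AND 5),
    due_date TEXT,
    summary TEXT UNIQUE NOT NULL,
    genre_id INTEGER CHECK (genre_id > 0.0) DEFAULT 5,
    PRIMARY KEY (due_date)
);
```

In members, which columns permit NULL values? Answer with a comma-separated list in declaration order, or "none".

- status: DEFAULT only fills an omitted column; an explicit NULL is still allowed → nullable.
- subject: no NOT NULL constraint applies → nullable.
- floor: DEFAULT only fills an omitted column; an explicit NULL is still allowed → nullable.
- member_id: part of the PRIMARY KEY, which implies NOT NULL → not nullable.
- due_date: CHECK does not forbid NULL (a CHECK constraint passes when its expression is NULL) → nullable.
- address: UNIQUE does not imply NOT NULL → nullable.
- barcode: CHECK does not forbid NULL (a CHECK constraint passes when its expression is NULL) → nullable.
- email: UNIQUE does not imply NOT NULL → nullable.
- language: CHECK does not forbid NULL (a CHECK constraint passes when its expression is NULL) → nullable.

status, subject, floor, due_date, address, barcode, email, language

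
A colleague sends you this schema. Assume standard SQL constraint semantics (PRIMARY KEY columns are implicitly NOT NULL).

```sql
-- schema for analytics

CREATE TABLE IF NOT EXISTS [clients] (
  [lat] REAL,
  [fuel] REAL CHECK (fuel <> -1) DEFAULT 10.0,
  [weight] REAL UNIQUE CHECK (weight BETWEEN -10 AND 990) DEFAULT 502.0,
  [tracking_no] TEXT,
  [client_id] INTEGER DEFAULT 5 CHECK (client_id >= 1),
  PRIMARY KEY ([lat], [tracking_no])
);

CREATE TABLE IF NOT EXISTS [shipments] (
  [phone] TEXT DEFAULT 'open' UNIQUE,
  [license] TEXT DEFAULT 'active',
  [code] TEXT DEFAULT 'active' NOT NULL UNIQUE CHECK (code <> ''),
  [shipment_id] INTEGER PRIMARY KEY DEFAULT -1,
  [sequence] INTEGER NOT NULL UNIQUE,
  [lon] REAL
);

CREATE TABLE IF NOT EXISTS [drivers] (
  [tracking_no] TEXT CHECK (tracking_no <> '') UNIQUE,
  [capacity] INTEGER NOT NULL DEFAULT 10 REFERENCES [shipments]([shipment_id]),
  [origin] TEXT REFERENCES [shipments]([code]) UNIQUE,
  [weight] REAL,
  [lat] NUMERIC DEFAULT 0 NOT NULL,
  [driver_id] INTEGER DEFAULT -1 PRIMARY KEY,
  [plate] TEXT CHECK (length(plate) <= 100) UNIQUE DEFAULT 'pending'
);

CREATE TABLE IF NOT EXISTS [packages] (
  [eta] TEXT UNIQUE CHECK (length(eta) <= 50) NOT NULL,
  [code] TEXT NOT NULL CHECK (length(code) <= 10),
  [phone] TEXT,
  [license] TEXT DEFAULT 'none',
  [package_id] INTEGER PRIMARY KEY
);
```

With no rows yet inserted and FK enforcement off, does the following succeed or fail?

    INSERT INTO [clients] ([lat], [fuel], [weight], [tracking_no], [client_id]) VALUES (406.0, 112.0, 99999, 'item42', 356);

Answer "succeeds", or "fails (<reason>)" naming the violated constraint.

The value 99999 for weight violates CHECK (weight BETWEEN -10 AND 990).

fails (CHECK on weight)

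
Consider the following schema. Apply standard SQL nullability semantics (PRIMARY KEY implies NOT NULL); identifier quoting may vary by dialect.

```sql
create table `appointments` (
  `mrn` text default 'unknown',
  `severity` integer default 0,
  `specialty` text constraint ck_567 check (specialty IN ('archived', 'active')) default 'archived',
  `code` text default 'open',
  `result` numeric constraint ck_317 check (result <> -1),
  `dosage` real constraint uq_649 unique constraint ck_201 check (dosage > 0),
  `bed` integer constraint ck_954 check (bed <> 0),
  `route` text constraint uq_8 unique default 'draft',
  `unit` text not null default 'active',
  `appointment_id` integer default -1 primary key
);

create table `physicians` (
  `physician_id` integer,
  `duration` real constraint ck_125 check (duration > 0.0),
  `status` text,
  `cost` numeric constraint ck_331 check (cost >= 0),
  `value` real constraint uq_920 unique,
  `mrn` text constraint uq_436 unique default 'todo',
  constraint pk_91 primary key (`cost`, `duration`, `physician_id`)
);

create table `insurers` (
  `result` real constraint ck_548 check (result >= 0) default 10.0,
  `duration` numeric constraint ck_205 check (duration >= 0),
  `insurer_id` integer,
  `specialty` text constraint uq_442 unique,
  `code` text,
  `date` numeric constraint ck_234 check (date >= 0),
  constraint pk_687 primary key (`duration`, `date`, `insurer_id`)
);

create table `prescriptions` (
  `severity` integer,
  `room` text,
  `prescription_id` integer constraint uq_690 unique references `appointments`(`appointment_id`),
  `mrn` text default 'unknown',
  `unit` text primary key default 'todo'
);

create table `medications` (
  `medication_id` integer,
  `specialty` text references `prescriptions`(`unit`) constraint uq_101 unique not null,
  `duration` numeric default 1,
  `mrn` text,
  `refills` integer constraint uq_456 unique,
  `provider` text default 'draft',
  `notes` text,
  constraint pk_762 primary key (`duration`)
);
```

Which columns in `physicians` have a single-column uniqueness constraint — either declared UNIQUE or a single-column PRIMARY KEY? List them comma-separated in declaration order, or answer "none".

- physician_id: part of a composite PRIMARY KEY — only the tuple is unique, not this column on its own.
- duration: part of a composite PRIMARY KEY — only the tuple is unique, not this column on its own.
- status: no UNIQUE or single-column PK constraint.
- cost: part of a composite PRIMARY KEY — only the tuple is unique, not this column on its own.
- value: declared UNIQUE → unique.
- mrn: declared UNIQUE → unique.

value, mrn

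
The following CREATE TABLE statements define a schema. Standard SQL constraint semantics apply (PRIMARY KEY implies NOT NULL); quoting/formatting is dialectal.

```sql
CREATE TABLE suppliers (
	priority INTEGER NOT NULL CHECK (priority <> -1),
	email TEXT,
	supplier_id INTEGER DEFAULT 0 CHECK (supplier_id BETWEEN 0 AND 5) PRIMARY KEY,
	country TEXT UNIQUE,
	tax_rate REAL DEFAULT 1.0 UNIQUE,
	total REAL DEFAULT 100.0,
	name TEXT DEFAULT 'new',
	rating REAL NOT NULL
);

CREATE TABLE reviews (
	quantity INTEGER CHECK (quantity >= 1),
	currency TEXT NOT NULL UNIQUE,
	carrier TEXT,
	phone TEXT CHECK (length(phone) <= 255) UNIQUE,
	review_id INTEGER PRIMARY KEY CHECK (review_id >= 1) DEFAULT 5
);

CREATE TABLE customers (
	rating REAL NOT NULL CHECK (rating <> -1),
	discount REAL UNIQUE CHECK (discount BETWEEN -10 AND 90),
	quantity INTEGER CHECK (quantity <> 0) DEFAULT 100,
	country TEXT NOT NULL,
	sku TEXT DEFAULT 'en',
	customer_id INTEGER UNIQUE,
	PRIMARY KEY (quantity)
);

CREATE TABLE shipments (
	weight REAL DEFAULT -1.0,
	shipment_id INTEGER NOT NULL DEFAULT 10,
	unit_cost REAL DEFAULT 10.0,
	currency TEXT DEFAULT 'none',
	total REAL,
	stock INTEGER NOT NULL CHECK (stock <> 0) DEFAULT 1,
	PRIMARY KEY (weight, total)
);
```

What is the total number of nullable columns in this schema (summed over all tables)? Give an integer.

13

suppliers: 5 nullable (email, country, tax_rate, total, name — PK (supplier_id) and explicit NOT NULL columns excluded).
reviews: 3 nullable (quantity, carrier, phone — PK (review_id) and explicit NOT NULL columns excluded).
customers: 3 nullable (discount, sku, customer_id — PK (quantity) and explicit NOT NULL columns excluded).
shipments: 2 nullable (unit_cost, currency — PK (weight, total) and explicit NOT NULL columns excluded).
Total: 5 + 3 + 3 + 2 = 13.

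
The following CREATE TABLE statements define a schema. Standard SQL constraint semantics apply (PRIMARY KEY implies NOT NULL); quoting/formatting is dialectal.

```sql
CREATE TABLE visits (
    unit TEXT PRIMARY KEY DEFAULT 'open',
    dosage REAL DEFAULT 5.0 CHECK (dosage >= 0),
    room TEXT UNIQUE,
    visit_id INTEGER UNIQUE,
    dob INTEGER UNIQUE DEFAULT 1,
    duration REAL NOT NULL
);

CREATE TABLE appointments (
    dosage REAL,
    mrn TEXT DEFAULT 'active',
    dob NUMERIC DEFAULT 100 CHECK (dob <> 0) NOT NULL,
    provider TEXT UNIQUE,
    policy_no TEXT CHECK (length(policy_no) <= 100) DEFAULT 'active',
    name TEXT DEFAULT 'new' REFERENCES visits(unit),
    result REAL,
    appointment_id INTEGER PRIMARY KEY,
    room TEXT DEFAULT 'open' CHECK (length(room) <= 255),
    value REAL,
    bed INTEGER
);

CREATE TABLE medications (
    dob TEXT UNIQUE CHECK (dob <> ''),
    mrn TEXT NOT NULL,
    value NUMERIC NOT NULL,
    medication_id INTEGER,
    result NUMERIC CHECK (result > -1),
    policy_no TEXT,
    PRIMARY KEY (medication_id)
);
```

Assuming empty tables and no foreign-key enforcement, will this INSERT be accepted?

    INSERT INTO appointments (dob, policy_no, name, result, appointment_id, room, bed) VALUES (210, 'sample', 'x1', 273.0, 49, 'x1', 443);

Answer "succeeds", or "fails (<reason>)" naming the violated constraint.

NOT NULL columns: appointment_id is supplied; dob is supplied.
CHECK constraints: 210 satisfies (dob <> 0); 'sample' satisfies (length(policy_no) <= 100); 'x1' satisfies (length(room) <= 255).
No constraint is violated.

succeeds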